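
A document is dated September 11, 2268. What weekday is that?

Friday

Doomsday rule: the anchor day for the 2200s is Friday. For year 68: 68÷12 = 5 r 8, and 8÷4 = 2, so 5+8+2 = 15.
Friday + 15 ≡ Saturday — that's 2268's doomsday.
In September the doomsday date is Sep 5.
Sep 11 is 6 days after Sep 5; 6 mod 7 = 6, so Saturday + 6 = Friday.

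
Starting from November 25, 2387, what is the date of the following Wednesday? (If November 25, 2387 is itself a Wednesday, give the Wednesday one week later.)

Nov 25, 2387 is a Wednesday.
From Wednesday to the next Wednesday is 7 days.
Nov 25, 2387 + 7 = Dec 2, 2387.

December 2, 2387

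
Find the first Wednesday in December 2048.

December 2, 2048

December 1, 2048 is a Tuesday.
The first Wednesday is therefore December 2 (1 days later).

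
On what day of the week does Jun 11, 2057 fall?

Monday

Doomsday rule: the anchor day for the 2000s is Tuesday. For year 57: 57÷12 = 4 r 9, and 9÷4 = 2, so 4+9+2 = 15.
Tuesday + 15 ≡ Wednesday — that's 2057's doomsday.
In June the doomsday date is Jun 6.
Jun 11 is 5 days after Jun 6; 5 mod 7 = 5, so Wednesday + 5 = Monday.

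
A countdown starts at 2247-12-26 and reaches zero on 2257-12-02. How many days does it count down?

3629

Dec 26, 2247 → Dec 26, 2248: 366 days (Feb 29, 2248 is in that span).
Dec 26, 2248 → Dec 26, 2249: 365 days.
Dec 26, 2249 → Dec 26, 2250: 365 days.
Dec 26, 2250 → Dec 26, 2251: 365 days.
Dec 26, 2251 → Dec 26, 2252: 366 days (Feb 29, 2252 is in that span).
Dec 26, 2252 → Dec 26, 2253: 365 days.
Dec 26, 2253 → Dec 26, 2254: 365 days.
Dec 26, 2254 → Dec 26, 2255: 365 days.
Dec 26, 2255 → Dec 26, 2256: 366 days (Feb 29, 2256 is in that span).
Dec 26, 2256 → Jan 26, 2257: 31 days (December has 31).
Jan 26, 2257 → Feb 26, 2257: 31 days (January has 31).
Feb 26, 2257 → Mar 26, 2257: 28 days (February has 28).
Mar 26, 2257 → Apr 26, 2257: 31 days (March has 31).
Apr 26, 2257 → May 26, 2257: 30 days (April has 30).
May 26, 2257 → Jun 26, 2257: 31 days (May has 31).
Jun 26, 2257 → Jul 26, 2257: 30 days (June has 30).
Jul 26, 2257 → Aug 26, 2257: 31 days (July has 31).
Aug 26, 2257 → Sep 26, 2257: 31 days (August has 31).
Sep 26, 2257 → Oct 26, 2257: 30 days (September has 30).
Oct 26, 2257 → Nov 26, 2257: 31 days (October has 31).
Nov 26, 2257 → Dec 2, 2257: 6 days.
Total: 3629 days.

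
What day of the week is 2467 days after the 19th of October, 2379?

Oct 19, 2379 is a Friday.
2467 mod 7 = 3, so 2467 days after a Friday is Friday + 3 = Monday.

Monday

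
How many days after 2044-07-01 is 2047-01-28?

941

Jul 1, 2044 → Jul 1, 2045: 365 days.
Jul 1, 2045 → Jul 1, 2046: 365 days.
Jul 1, 2046 → Aug 1, 2046: 31 days (July has 31).
Aug 1, 2046 → Sep 1, 2046: 31 days (August has 31).
Sep 1, 2046 → Oct 1, 2046: 30 days (September has 30).
Oct 1, 2046 → Nov 1, 2046: 31 days (October has 31).
Nov 1, 2046 → Dec 1, 2046: 30 days (November has 30).
Dec 1, 2046 → Jan 1, 2047: 31 days (December has 31).
Jan 1, 2047 → Jan 28, 2047: 27 days.
Total: 941 days.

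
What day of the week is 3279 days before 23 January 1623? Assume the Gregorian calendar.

Jan 23, 1623 is a Monday.
3279 mod 7 = 3, so 3279 days before a Monday is Monday − 3 = Friday.

Friday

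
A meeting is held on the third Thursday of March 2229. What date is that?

March 19, 2229

March 1, 2229 is a Sunday.
The first Thursday is therefore March 5 (4 days later).
The third Thursday is 5 + 2×7 = March 19.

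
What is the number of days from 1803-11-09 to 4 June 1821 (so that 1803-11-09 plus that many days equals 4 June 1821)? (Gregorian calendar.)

6417

Nov 9, 1803 → Nov 9, 1804: 366 days (Feb 29, 1804 is in that span).
Nov 9, 1804 → Nov 9, 1805: 365 days.
Nov 9, 1805 → Nov 9, 1806: 365 days.
Nov 9, 1806 → Nov 9, 1807: 365 days.
Nov 9, 1807 → Nov 9, 1808: 366 days (Feb 29, 1808 is in that span).
Nov 9, 1808 → Nov 9, 1809: 365 days.
Nov 9, 1809 → Nov 9, 1810: 365 days.
Nov 9, 1810 → Nov 9, 1811: 365 days.
Nov 9, 1811 → Nov 9, 1812: 366 days (Feb 29, 1812 is in that span).
Nov 9, 1812 → Nov 9, 1813: 365 days.
Nov 9, 1813 → Nov 9, 1814: 365 days.
Nov 9, 1814 → Nov 9, 1815: 365 days.
Nov 9, 1815 → Nov 9, 1816: 366 days (Feb 29, 1816 is in that span).
Nov 9, 1816 → Nov 9, 1817: 365 days.
Nov 9, 1817 → Nov 9, 1818: 365 days.
Nov 9, 1818 → Nov 9, 1819: 365 days.
Nov 9, 1819 → Nov 9, 1820: 366 days (Feb 29, 1820 is in that span).
Nov 9, 1820 → Dec 9, 1820: 30 days (November has 30).
Dec 9, 1820 → Jan 9, 1821: 31 days (December has 31).
Jan 9, 1821 → Feb 9, 1821: 31 days (January has 31).
Feb 9, 1821 → Mar 9, 1821: 28 days (February has 28).
Mar 9, 1821 → Apr 9, 1821: 31 days (March has 31).
Apr 9, 1821 → May 9, 1821: 30 days (April has 30).
May 9, 1821 → Jun 4, 1821: 26 days.
Total: 6417 days.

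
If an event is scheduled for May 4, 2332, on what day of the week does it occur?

Doomsday rule: the anchor day for the 2300s is Wednesday. For year 32: 32÷12 = 2 r 8, and 8÷4 = 2, so 2+8+2 = 12.
Wednesday + 12 ≡ Monday — that's 2332's doomsday.
In May the doomsday date is May 9.
May 4 is 5 days before May 9; 5 mod 7 = 5, so Monday − 5 = Wednesday.

Wednesday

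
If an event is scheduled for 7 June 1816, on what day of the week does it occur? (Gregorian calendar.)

Friday

Doomsday rule: the anchor day for the 1800s is Friday. For year 16: 16÷12 = 1 r 4, and 4÷4 = 1, so 1+4+1 = 6.
Friday + 6 ≡ Thursday — that's 1816's doomsday.
In June the doomsday date is Jun 6.
Jun 7 is 1 day after Jun 6; 1 mod 7 = 1, so Thursday + 1 = Friday.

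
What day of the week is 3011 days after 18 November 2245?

First find the weekday of Nov 18, 2245. Doomsday rule: the anchor day for the 2200s is Friday. For year 45: 45÷12 = 3 r 9, and 9÷4 = 2, so 3+9+2 = 14.
Friday + 14 ≡ Friday — that's 2245's doomsday.
In November the doomsday date is Nov 7.
Nov 18 is 11 days after Nov 7; 11 mod 7 = 4, so Friday + 4 = Tuesday.
3011 mod 7 = 1, so 3011 days after a Tuesday is Tuesday + 1 = Wednesday.

Wednesday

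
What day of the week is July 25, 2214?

Doomsday rule: the anchor day for the 2200s is Friday. For year 14: 14÷12 = 1 r 2, and 2÷4 = 0, so 1+2+0 = 3.
Friday + 3 ≡ Monday — that's 2214's doomsday.
In July the doomsday date is Jul 11.
Jul 25 is 14 days after Jul 11; 14 mod 7 = 0, so Monday + 0 = Monday.

Monday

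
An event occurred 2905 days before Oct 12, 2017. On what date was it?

October 29, 2009

−365 (one year) → Oct 12, 2016 (2540 left).
−366 (one year; includes Feb 29, 2016) → Oct 12, 2015 (2174 left).
−365 (one year) → Oct 12, 2014 (1809 left).
−365 (one year) → Oct 12, 2013 (1444 left).
−365 (one year) → Oct 12, 2012 (1079 left).
−366 (one year; includes Feb 29, 2012) → Oct 12, 2011 (713 left).
−365 (one year) → Oct 12, 2010 (348 left).
−12 → Sep 30, 2010 (end of Sep, 30 days; 336 left).
−30 → Aug 31, 2010 (end of Aug, 31 days; 306 left).
−31 → Jul 31, 2010 (end of Jul, 31 days; 275 left).
−31 → Jun 30, 2010 (end of Jun, 30 days; 244 left).
−30 → May 31, 2010 (end of May, 31 days; 214 left).
−31 → Apr 30, 2010 (end of Apr, 30 days; 183 left).
−30 → Mar 31, 2010 (end of Mar, 31 days; 153 left).
−31 → Feb 28, 2010 (end of Feb, 28 days; 122 left).
−28 → Jan 31, 2010 (end of Jan, 31 days; 94 left).
−31 → Dec 31, 2009 (end of Dec, 31 days; 63 left).
−31 → Nov 30, 2009 (end of Nov, 30 days; 32 left).
−30 → Oct 31, 2009 (end of Oct, 31 days; 2 left).
−2 → Oct 29, 2009.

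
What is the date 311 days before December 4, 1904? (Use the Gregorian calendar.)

−4 → Nov 30, 1904 (end of Nov, 30 days; 307 left).
−30 → Oct 31, 1904 (end of Oct, 31 days; 277 left).
−31 → Sep 30, 1904 (end of Sep, 30 days; 246 left).
−30 → Aug 31, 1904 (end of Aug, 31 days; 216 left).
−31 → Jul 31, 1904 (end of Jul, 31 days; 185 left).
−31 → Jun 30, 1904 (end of Jun, 30 days; 154 left).
−30 → May 31, 1904 (end of May, 31 days; 124 left).
−31 → Apr 30, 1904 (end of Apr, 30 days; 93 left).
−30 → Mar 31, 1904 (end of Mar, 31 days; 63 left).
−31 → Feb 29, 1904 (end of Feb, 29 days; 32 left).
−29 → Jan 31, 1904 (end of Jan, 31 days; 3 left).
−3 → Jan 28, 1904.

January 28, 1904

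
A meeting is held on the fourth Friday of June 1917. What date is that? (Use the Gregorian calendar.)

June 22, 1917

June 1, 1917 is a Friday.
The first Friday is therefore June 1 (same day).
The fourth Friday is 1 + 3×7 = June 22.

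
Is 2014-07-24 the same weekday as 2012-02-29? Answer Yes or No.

No

From Feb 29, 2012 to Jul 24, 2014 is 876 days.
876 mod 7 = 1, so they are different weekdays.
(Feb 29, 2012 is a Wednesday; Jul 24, 2014 is a Thursday.)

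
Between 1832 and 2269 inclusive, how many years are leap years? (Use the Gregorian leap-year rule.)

107

Multiples of 4 in [1832,2269]: 110.
Of those, multiples of 100: 4 (not leap unless ÷400).
Multiples of 400: 1.
Leap years = 110 − 4 + 1 = 107.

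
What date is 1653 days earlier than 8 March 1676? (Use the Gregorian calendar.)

August 29, 1671

−366 (one year; includes Feb 29, 1676) → Mar 8, 1675 (1287 left).
−365 (one year) → Mar 8, 1674 (922 left).
−365 (one year) → Mar 8, 1673 (557 left).
−365 (one year) → Mar 8, 1672 (192 left).
−8 → Feb 29, 1672 (end of Feb, 29 days; 184 left).
−29 → Jan 31, 1672 (end of Jan, 31 days; 155 left).
−31 → Dec 31, 1671 (end of Dec, 31 days; 124 left).
−31 → Nov 30, 1671 (end of Nov, 30 days; 93 left).
−30 → Oct 31, 1671 (end of Oct, 31 days; 63 left).
−31 → Sep 30, 1671 (end of Sep, 30 days; 32 left).
−30 → Aug 31, 1671 (end of Aug, 31 days; 2 left).
−2 → Aug 29, 1671.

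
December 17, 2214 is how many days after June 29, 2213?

536

Jun 29, 2213 → Jun 29, 2214: 365 days.
Jun 29, 2214 → Jul 29, 2214: 30 days (June has 30).
Jul 29, 2214 → Aug 29, 2214: 31 days (July has 31).
Aug 29, 2214 → Sep 29, 2214: 31 days (August has 31).
Sep 29, 2214 → Oct 29, 2214: 30 days (September has 30).
Oct 29, 2214 → Nov 29, 2214: 31 days (October has 31).
Nov 29, 2214 → Dec 17, 2214: 18 days.
Total: 536 days.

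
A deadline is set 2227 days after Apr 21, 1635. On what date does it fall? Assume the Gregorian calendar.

+366 (one year; includes Feb 29, 1636) → Apr 21, 1636 (1861 left).
+365 (one year) → Apr 21, 1637 (1496 left).
+365 (one year) → Apr 21, 1638 (1131 left).
+365 (one year) → Apr 21, 1639 (766 left).
+366 (one year; includes Feb 29, 1640) → Apr 21, 1640 (400 left).
Apr has 30 days: +10 → May 1, 1640 (390 left).
May has 31 days: +31 → Jun 1, 1640 (359 left).
Jun has 30 days: +30 → Jul 1, 1640 (329 left).
Jul has 31 days: +31 → Aug 1, 1640 (298 left).
Aug has 31 days: +31 → Sep 1, 1640 (267 left).
Sep has 30 days: +30 → Oct 1, 1640 (237 left).
Oct has 31 days: +31 → Nov 1, 1640 (206 left).
Nov has 30 days: +30 → Dec 1, 1640 (176 left).
Dec has 31 days: +31 → Jan 1, 1641 (145 left).
Jan has 31 days: +31 → Feb 1, 1641 (114 left).
Feb has 28 days: +28 → Mar 1, 1641 (86 left).
Mar has 31 days: +31 → Apr 1, 1641 (55 left).
Apr has 30 days: +30 → May 1, 1641 (25 left).
+25 → May 26, 1641.

May 26, 1641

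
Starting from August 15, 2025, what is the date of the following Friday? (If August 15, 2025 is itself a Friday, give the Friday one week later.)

August 22, 2025

Aug 15, 2025 is a Friday.
From Friday to the next Friday is 7 days.
Aug 15, 2025 + 7 = Aug 22, 2025.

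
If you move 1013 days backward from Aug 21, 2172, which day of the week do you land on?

Sunday

First find the weekday of Aug 21, 2172. Doomsday rule: the anchor day for the 2100s is Sunday. For year 72: 72÷12 = 6 r 0, and 0÷4 = 0, so 6+0+0 = 6.
Sunday + 6 ≡ Saturday — that's 2172's doomsday.
In August the doomsday date is Aug 8.
Aug 21 is 13 days after Aug 8; 13 mod 7 = 6, so Saturday + 6 = Friday.
1013 mod 7 = 5, so 1013 days before a Friday is Friday − 5 = Sunday.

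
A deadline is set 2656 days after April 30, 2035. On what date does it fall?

+366 (one year; includes Feb 29, 2036) → Apr 30, 2036 (2290 left).
+365 (one year) → Apr 30, 2037 (1925 left).
+365 (one year) → Apr 30, 2038 (1560 left).
+365 (one year) → Apr 30, 2039 (1195 left).
+366 (one year; includes Feb 29, 2040) → Apr 30, 2040 (829 left).
+365 (one year) → Apr 30, 2041 (464 left).
+365 (one year) → Apr 30, 2042 (99 left).
Apr has 30 days: +1 → May 1, 2042 (98 left).
May has 31 days: +31 → Jun 1, 2042 (67 left).
Jun has 30 days: +30 → Jul 1, 2042 (37 left).
Jul has 31 days: +31 → Aug 1, 2042 (6 left).
+6 → Aug 7, 2042.

August 7, 2042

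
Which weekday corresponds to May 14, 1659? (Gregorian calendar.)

Doomsday rule: the anchor day for the 1600s is Tuesday. For year 59: 59÷12 = 4 r 11, and 11÷4 = 2, so 4+11+2 = 17.
Tuesday + 17 ≡ Friday — that's 1659's doomsday.
In May the doomsday date is May 9.
May 14 is 5 days after May 9; 5 mod 7 = 5, so Friday + 5 = Wednesday.

Wednesday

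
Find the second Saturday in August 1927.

August 1, 1927 is a Monday.
The first Saturday is therefore August 6 (5 days later).
The second Saturday is 6 + 1×7 = August 13.

August 13, 1927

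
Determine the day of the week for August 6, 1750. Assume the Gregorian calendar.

Doomsday rule: the anchor day for the 1700s is Sunday. For year 50: 50÷12 = 4 r 2, and 2÷4 = 0, so 4+2+0 = 6.
Sunday + 6 ≡ Saturday — that's 1750's doomsday.
In August the doomsday date is Aug 8.
Aug 6 is 2 days before Aug 8; 2 mod 7 = 2, so Saturday − 2 = Thursday.

Thursday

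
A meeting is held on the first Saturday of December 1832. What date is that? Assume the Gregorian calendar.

December 1, 1832

December 1, 1832 is a Saturday.
The first Saturday is therefore December 1 (same day).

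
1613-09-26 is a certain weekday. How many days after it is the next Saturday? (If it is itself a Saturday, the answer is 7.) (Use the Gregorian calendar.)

2

Sep 26, 1613 is a Thursday.
From Thursday to the next Saturday is 2 days.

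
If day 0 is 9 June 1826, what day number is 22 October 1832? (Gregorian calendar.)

2327

Jun 9, 1826 → Jun 9, 1827: 365 days.
Jun 9, 1827 → Jun 9, 1828: 366 days (Feb 29, 1828 is in that span).
Jun 9, 1828 → Jun 9, 1829: 365 days.
Jun 9, 1829 → Jun 9, 1830: 365 days.
Jun 9, 1830 → Jun 9, 1831: 365 days.
Jun 9, 1831 → Jun 9, 1832: 366 days (Feb 29, 1832 is in that span).
Jun 9, 1832 → Jul 9, 1832: 30 days (June has 30).
Jul 9, 1832 → Aug 9, 1832: 31 days (July has 31).
Aug 9, 1832 → Sep 9, 1832: 31 days (August has 31).
Sep 9, 1832 → Oct 9, 1832: 30 days (September has 30).
Oct 9, 1832 → Oct 22, 1832: 13 days.
Total: 2327 days.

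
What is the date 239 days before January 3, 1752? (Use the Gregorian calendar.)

May 9, 1751

−3 → Dec 31, 1751 (end of Dec, 31 days; 236 left).
−31 → Nov 30, 1751 (end of Nov, 30 days; 205 left).
−30 → Oct 31, 1751 (end of Oct, 31 days; 175 left).
−31 → Sep 30, 1751 (end of Sep, 30 days; 144 left).
−30 → Aug 31, 1751 (end of Aug, 31 days; 114 left).
−31 → Jul 31, 1751 (end of Jul, 31 days; 83 left).
−31 → Jun 30, 1751 (end of Jun, 30 days; 52 left).
−30 → May 31, 1751 (end of May, 31 days; 22 left).
−22 → May 9, 1751.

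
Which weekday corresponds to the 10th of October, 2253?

Doomsday rule: the anchor day for the 2200s is Friday. For year 53: 53÷12 = 4 r 5, and 5÷4 = 1, so 4+5+1 = 10.
Friday + 10 ≡ Monday — that's 2253's doomsday.
In October the doomsday date is Oct 10.
Oct 10 is the doomsday itself: Monday.

Monday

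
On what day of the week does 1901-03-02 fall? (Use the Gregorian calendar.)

Saturday

Doomsday rule: the anchor day for the 1900s is Wednesday. For year 01: 1÷12 = 0 r 1, and 1÷4 = 0, so 0+1+0 = 1.
Wednesday + 1 ≡ Thursday — that's 1901's doomsday.
In March the doomsday date is Mar 14.
Mar 2 is 12 days before Mar 14; 12 mod 7 = 5, so Thursday − 5 = Saturday.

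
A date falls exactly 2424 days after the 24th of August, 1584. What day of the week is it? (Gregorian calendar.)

Sunday

Aug 24, 1584 is a Friday.
2424 mod 7 = 2, so 2424 days after a Friday is Friday + 2 = Sunday.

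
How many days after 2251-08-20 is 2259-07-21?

Aug 20, 2251 → Aug 20, 2252: 366 days (Feb 29, 2252 is in that span).
Aug 20, 2252 → Aug 20, 2253: 365 days.
Aug 20, 2253 → Aug 20, 2254: 365 days.
Aug 20, 2254 → Aug 20, 2255: 365 days.
Aug 20, 2255 → Aug 20, 2256: 366 days (Feb 29, 2256 is in that span).
Aug 20, 2256 → Aug 20, 2257: 365 days.
Aug 20, 2257 → Aug 20, 2258: 365 days.
Aug 20, 2258 → Sep 20, 2258: 31 days (August has 31).
Sep 20, 2258 → Oct 20, 2258: 30 days (September has 30).
Oct 20, 2258 → Nov 20, 2258: 31 days (October has 31).
Nov 20, 2258 → Dec 20, 2258: 30 days (November has 30).
Dec 20, 2258 → Jan 20, 2259: 31 days (December has 31).
Jan 20, 2259 → Feb 20, 2259: 31 days (January has 31).
Feb 20, 2259 → Mar 20, 2259: 28 days (February has 28).
Mar 20, 2259 → Apr 20, 2259: 31 days (March has 31).
Apr 20, 2259 → May 20, 2259: 30 days (April has 30).
May 20, 2259 → Jun 20, 2259: 31 days (May has 31).
Jun 20, 2259 → Jul 20, 2259: 30 days (June has 30).
Jul 20, 2259 → Jul 21, 2259: 1 days.
Total: 2892 days.

2892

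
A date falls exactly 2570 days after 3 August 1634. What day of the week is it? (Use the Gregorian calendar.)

First find the weekday of Aug 3, 1634. Doomsday rule: the anchor day for the 1600s is Tuesday. For year 34: 34÷12 = 2 r 10, and 10÷4 = 2, so 2+10+2 = 14.
Tuesday + 14 ≡ Tuesday — that's 1634's doomsday.
In August the doomsday date is Aug 8.
Aug 3 is 5 days before Aug 8; 5 mod 7 = 5, so Tuesday − 5 = Thursday.
2570 mod 7 = 1, so 2570 days after a Thursday is Thursday + 1 = Friday.

Friday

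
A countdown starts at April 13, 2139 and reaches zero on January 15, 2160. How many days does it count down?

Apr 13, 2139 → Apr 13, 2140: 366 days (Feb 29, 2140 is in that span).
Apr 13, 2140 → Apr 13, 2141: 365 days.
Apr 13, 2141 → Apr 13, 2142: 365 days.
Apr 13, 2142 → Apr 13, 2143: 365 days.
Apr 13, 2143 → Apr 13, 2144: 366 days (Feb 29, 2144 is in that span).
Apr 13, 2144 → Apr 13, 2145: 365 days.
Apr 13, 2145 → Apr 13, 2146: 365 days.
Apr 13, 2146 → Apr 13, 2147: 365 days.
Apr 13, 2147 → Apr 13, 2148: 366 days (Feb 29, 2148 is in that span).
Apr 13, 2148 → Apr 13, 2149: 365 days.
Apr 13, 2149 → Apr 13, 2150: 365 days.
Apr 13, 2150 → Apr 13, 2151: 365 days.
Apr 13, 2151 → Apr 13, 2152: 366 days (Feb 29, 2152 is in that span).
Apr 13, 2152 → Apr 13, 2153: 365 days.
Apr 13, 2153 → Apr 13, 2154: 365 days.
Apr 13, 2154 → Apr 13, 2155: 365 days.
Apr 13, 2155 → Apr 13, 2156: 366 days (Feb 29, 2156 is in that span).
Apr 13, 2156 → Apr 13, 2157: 365 days.
Apr 13, 2157 → Apr 13, 2158: 365 days.
Apr 13, 2158 → Apr 13, 2159: 365 days.
Apr 13, 2159 → May 13, 2159: 30 days (April has 30).
May 13, 2159 → Jun 13, 2159: 31 days (May has 31).
Jun 13, 2159 → Jul 13, 2159: 30 days (June has 30).
Jul 13, 2159 → Aug 13, 2159: 31 days (July has 31).
Aug 13, 2159 → Sep 13, 2159: 31 days (August has 31).
Sep 13, 2159 → Oct 13, 2159: 30 days (September has 30).
Oct 13, 2159 → Nov 13, 2159: 31 days (October has 31).
Nov 13, 2159 → Dec 13, 2159: 30 days (November has 30).
Dec 13, 2159 → Jan 13, 2160: 31 days (December has 31).
Jan 13, 2160 → Jan 15, 2160: 2 days.
Total: 7582 days.

7582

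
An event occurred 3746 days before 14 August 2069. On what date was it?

May 13, 2059

−365 (one year) → Aug 14, 2068 (3381 left).
−366 (one year; includes Feb 29, 2068) → Aug 14, 2067 (3015 left).
−365 (one year) → Aug 14, 2066 (2650 left).
−365 (one year) → Aug 14, 2065 (2285 left).
−365 (one year) → Aug 14, 2064 (1920 left).
−366 (one year; includes Feb 29, 2064) → Aug 14, 2063 (1554 left).
−365 (one year) → Aug 14, 2062 (1189 left).
−365 (one year) → Aug 14, 2061 (824 left).
−365 (one year) → Aug 14, 2060 (459 left).
−366 (one year; includes Feb 29, 2060) → Aug 14, 2059 (93 left).
−14 → Jul 31, 2059 (end of Jul, 31 days; 79 left).
−31 → Jun 30, 2059 (end of Jun, 30 days; 48 left).
−30 → May 31, 2059 (end of May, 31 days; 18 left).
−18 → May 13, 2059.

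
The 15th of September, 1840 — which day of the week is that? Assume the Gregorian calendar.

Doomsday rule: the anchor day for the 1800s is Friday. For year 40: 40÷12 = 3 r 4, and 4÷4 = 1, so 3+4+1 = 8.
Friday + 8 ≡ Saturday — that's 1840's doomsday.
In September the doomsday date is Sep 5.
Sep 15 is 10 days after Sep 5; 10 mod 7 = 3, so Saturday + 3 = Tuesday.

Tuesday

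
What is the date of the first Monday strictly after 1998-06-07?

Jun 7, 1998 is a Sunday.
From Sunday to the next Monday is 1 day.
Jun 7, 1998 + 1 = Jun 8, 1998.

June 8, 1998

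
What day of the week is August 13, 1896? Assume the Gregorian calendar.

Thursday

Doomsday rule: the anchor day for the 1800s is Friday. For year 96: 96÷12 = 8 r 0, and 0÷4 = 0, so 8+0+0 = 8.
Friday + 8 ≡ Saturday — that's 1896's doomsday.
In August the doomsday date is Aug 8.
Aug 13 is 5 days after Aug 8; 5 mod 7 = 5, so Saturday + 5 = Thursday.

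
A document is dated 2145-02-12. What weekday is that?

Friday

Doomsday rule: the anchor day for the 2100s is Sunday. For year 45: 45÷12 = 3 r 9, and 9÷4 = 2, so 3+9+2 = 14.
Sunday + 14 ≡ Sunday — that's 2145's doomsday.
In February the doomsday date is Feb 28 (2145 is not a leap year).
Feb 12 is 16 days before Feb 28; 16 mod 7 = 2, so Sunday − 2 = Friday.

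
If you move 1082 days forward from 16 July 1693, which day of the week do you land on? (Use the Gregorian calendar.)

Monday

First find the weekday of Jul 16, 1693. Doomsday rule: the anchor day for the 1600s is Tuesday. For year 93: 93÷12 = 7 r 9, and 9÷4 = 2, so 7+9+2 = 18.
Tuesday + 18 ≡ Saturday — that's 1693's doomsday.
In July the doomsday date is Jul 11.
Jul 16 is 5 days after Jul 11; 5 mod 7 = 5, so Saturday + 5 = Thursday.
1082 mod 7 = 4, so 1082 days after a Thursday is Thursday + 4 = Monday.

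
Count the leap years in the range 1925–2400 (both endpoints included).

116

Multiples of 4 in [1925,2400]: 119.
Of those, multiples of 100: 5 (not leap unless ÷400).
Multiples of 400: 2.
Leap years = 119 − 5 + 2 = 116.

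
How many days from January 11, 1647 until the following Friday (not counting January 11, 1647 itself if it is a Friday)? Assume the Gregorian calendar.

7

Jan 11, 1647 is a Friday.
From Friday to the next Friday is 7 days.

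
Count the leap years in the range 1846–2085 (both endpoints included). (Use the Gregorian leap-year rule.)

Multiples of 4 in [1846,2085]: 60.
Of those, multiples of 100: 2 (not leap unless ÷400).
Multiples of 400: 1.
Leap years = 60 − 2 + 1 = 59.

59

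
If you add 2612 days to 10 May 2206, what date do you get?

+365 (one year) → May 10, 2207 (2247 left).
+366 (one year; includes Feb 29, 2208) → May 10, 2208 (1881 left).
+365 (one year) → May 10, 2209 (1516 left).
+365 (one year) → May 10, 2210 (1151 left).
+365 (one year) → May 10, 2211 (786 left).
+366 (one year; includes Feb 29, 2212) → May 10, 2212 (420 left).
+365 (one year) → May 10, 2213 (55 left).
May has 31 days: +22 → Jun 1, 2213 (33 left).
Jun has 30 days: +30 → Jul 1, 2213 (3 left).
+3 → Jul 4, 2213.

July 4, 2213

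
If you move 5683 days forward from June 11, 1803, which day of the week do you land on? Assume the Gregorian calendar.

First find the weekday of Jun 11, 1803. Doomsday rule: the anchor day for the 1800s is Friday. For year 03: 3÷12 = 0 r 3, and 3÷4 = 0, so 0+3+0 = 3.
Friday + 3 ≡ Monday — that's 1803's doomsday.
In June the doomsday date is Jun 6.
Jun 11 is 5 days after Jun 6; 5 mod 7 = 5, so Monday + 5 = Saturday.
5683 mod 7 = 6, so 5683 days after a Saturday is Saturday + 6 = Friday.

Friday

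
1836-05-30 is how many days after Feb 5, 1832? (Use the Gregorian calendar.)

Feb 5, 1832 → Feb 5, 1833: 366 days (Feb 29, 1832 is in that span).
Feb 5, 1833 → Feb 5, 1834: 365 days.
Feb 5, 1834 → Feb 5, 1835: 365 days.
Feb 5, 1835 → Feb 5, 1836: 365 days.
Feb 5, 1836 → Mar 5, 1836: 29 days (February has 29).
Mar 5, 1836 → Apr 5, 1836: 31 days (March has 31).
Apr 5, 1836 → May 5, 1836: 30 days (April has 30).
May 5, 1836 → May 30, 1836: 25 days.
Total: 1576 days.

1576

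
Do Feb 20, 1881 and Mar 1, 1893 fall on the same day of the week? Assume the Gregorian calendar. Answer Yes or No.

From Feb 20, 1881 to Mar 1, 1893 is 4392 days.
4392 mod 7 = 3, so they are different weekdays.
(Feb 20, 1881 is a Sunday; Mar 1, 1893 is a Wednesday.)

No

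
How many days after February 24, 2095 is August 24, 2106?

Feb 24, 2095 → Feb 24, 2096: 365 days.
Feb 24, 2096 → Feb 24, 2097: 366 days (Feb 29, 2096 is in that span).
Feb 24, 2097 → Feb 24, 2098: 365 days.
Feb 24, 2098 → Feb 24, 2099: 365 days.
Feb 24, 2099 → Feb 24, 2100: 365 days.
Feb 24, 2100 → Feb 24, 2101: 365 days.
Feb 24, 2101 → Feb 24, 2102: 365 days.
Feb 24, 2102 → Feb 24, 2103: 365 days.
Feb 24, 2103 → Feb 24, 2104: 365 days.
Feb 24, 2104 → Feb 24, 2105: 366 days (Feb 29, 2104 is in that span).
Feb 24, 2105 → Feb 24, 2106: 365 days.
Feb 24, 2106 → Mar 24, 2106: 28 days (February has 28).
Mar 24, 2106 → Apr 24, 2106: 31 days (March has 31).
Apr 24, 2106 → May 24, 2106: 30 days (April has 30).
May 24, 2106 → Jun 24, 2106: 31 days (May has 31).
Jun 24, 2106 → Jul 24, 2106: 30 days (June has 30).
Jul 24, 2106 → Aug 24, 2106: 31 days.
Total: 4198 days.

4198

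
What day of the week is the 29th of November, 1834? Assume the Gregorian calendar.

January 1, 1834 is a Wednesday.
Jan 1, 1834 → Feb 1, 1834: 31 days (January has 31).
Feb 1, 1834 → Mar 1, 1834: 28 days (February has 28).
Mar 1, 1834 → Apr 1, 1834: 31 days (March has 31).
Apr 1, 1834 → May 1, 1834: 30 days (April has 30).
May 1, 1834 → Jun 1, 1834: 31 days (May has 31).
Jun 1, 1834 → Jul 1, 1834: 30 days (June has 30).
Jul 1, 1834 → Aug 1, 1834: 31 days (July has 31).
Aug 1, 1834 → Sep 1, 1834: 31 days (August has 31).
Sep 1, 1834 → Oct 1, 1834: 30 days (September has 30).
Oct 1, 1834 → Nov 1, 1834: 31 days (October has 31).
Nov 1, 1834 → Nov 29, 1834: 28 days.
Total: 332 days.
332 mod 7 = 3, so Wednesday + 3 = Saturday.

Saturday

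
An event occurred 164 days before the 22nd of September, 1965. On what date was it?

−22 → Aug 31, 1965 (end of Aug, 31 days; 142 left).
−31 → Jul 31, 1965 (end of Jul, 31 days; 111 left).
−31 → Jun 30, 1965 (end of Jun, 30 days; 80 left).
−30 → May 31, 1965 (end of May, 31 days; 50 left).
−31 → Apr 30, 1965 (end of Apr, 30 days; 19 left).
−19 → Apr 11, 1965.

April 11, 1965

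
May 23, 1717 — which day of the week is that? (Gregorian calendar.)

Doomsday rule: the anchor day for the 1700s is Sunday. For year 17: 17÷12 = 1 r 5, and 5÷4 = 1, so 1+5+1 = 7.
Sunday + 7 ≡ Sunday — that's 1717's doomsday.
In May the doomsday date is May 9.
May 23 is 14 days after May 9; 14 mod 7 = 0, so Sunday + 0 = Sunday.

Sunday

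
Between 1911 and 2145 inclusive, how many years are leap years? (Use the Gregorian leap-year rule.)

58

Multiples of 4 in [1911,2145]: 59.
Of those, multiples of 100: 2 (not leap unless ÷400).
Multiples of 400: 1.
Leap years = 59 − 2 + 1 = 58.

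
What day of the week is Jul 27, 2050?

Wednesday

January 1, 2050 is a Saturday.
Jan 1, 2050 → Feb 1, 2050: 31 days (January has 31).
Feb 1, 2050 → Mar 1, 2050: 28 days (February has 28).
Mar 1, 2050 → Apr 1, 2050: 31 days (March has 31).
Apr 1, 2050 → May 1, 2050: 30 days (April has 30).
May 1, 2050 → Jun 1, 2050: 31 days (May has 31).
Jun 1, 2050 → Jul 1, 2050: 30 days (June has 30).
Jul 1, 2050 → Jul 27, 2050: 26 days.
Total: 207 days.
207 mod 7 = 4, so Saturday + 4 = Wednesday.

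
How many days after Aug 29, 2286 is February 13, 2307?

Aug 29, 2286 → Aug 29, 2287: 365 days.
Aug 29, 2287 → Aug 29, 2288: 366 days (Feb 29, 2288 is in that span).
Aug 29, 2288 → Aug 29, 2289: 365 days.
Aug 29, 2289 → Aug 29, 2290: 365 days.
Aug 29, 2290 → Aug 29, 2291: 365 days.
Aug 29, 2291 → Aug 29, 2292: 366 days (Feb 29, 2292 is in that span).
Aug 29, 2292 → Aug 29, 2293: 365 days.
Aug 29, 2293 → Aug 29, 2294: 365 days.
Aug 29, 2294 → Aug 29, 2295: 365 days.
Aug 29, 2295 → Aug 29, 2296: 366 days (Feb 29, 2296 is in that span).
Aug 29, 2296 → Aug 29, 2297: 365 days.
Aug 29, 2297 → Aug 29, 2298: 365 days.
Aug 29, 2298 → Aug 29, 2299: 365 days.
Aug 29, 2299 → Aug 29, 2300: 365 days.
Aug 29, 2300 → Aug 29, 2301: 365 days.
Aug 29, 2301 → Aug 29, 2302: 365 days.
Aug 29, 2302 → Aug 29, 2303: 365 days.
Aug 29, 2303 → Aug 29, 2304: 366 days (Feb 29, 2304 is in that span).
Aug 29, 2304 → Aug 29, 2305: 365 days.
Aug 29, 2305 → Aug 29, 2306: 365 days.
Aug 29, 2306 → Sep 29, 2306: 31 days (August has 31).
Sep 29, 2306 → Oct 29, 2306: 30 days (September has 30).
Oct 29, 2306 → Nov 29, 2306: 31 days (October has 31).
Nov 29, 2306 → Dec 29, 2306: 30 days (November has 30).
Dec 29, 2306 → Jan 29, 2307: 31 days (December has 31).
Jan 29, 2307 → Feb 13, 2307: 15 days.
Total: 7472 days.

7472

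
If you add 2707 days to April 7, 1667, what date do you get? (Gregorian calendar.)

September 4, 1674

+366 (one year; includes Feb 29, 1668) → Apr 7, 1668 (2341 left).
+365 (one year) → Apr 7, 1669 (1976 left).
+365 (one year) → Apr 7, 1670 (1611 left).
+365 (one year) → Apr 7, 1671 (1246 left).
+366 (one year; includes Feb 29, 1672) → Apr 7, 1672 (880 left).
+365 (one year) → Apr 7, 1673 (515 left).
+365 (one year) → Apr 7, 1674 (150 left).
Apr has 30 days: +24 → May 1, 1674 (126 left).
May has 31 days: +31 → Jun 1, 1674 (95 left).
Jun has 30 days: +30 → Jul 1, 1674 (65 left).
Jul has 31 days: +31 → Aug 1, 1674 (34 left).
Aug has 31 days: +31 → Sep 1, 1674 (3 left).
+3 → Sep 4, 1674.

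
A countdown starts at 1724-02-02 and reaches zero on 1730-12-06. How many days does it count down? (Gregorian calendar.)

Feb 2, 1724 → Feb 2, 1725: 366 days (Feb 29, 1724 is in that span).
Feb 2, 1725 → Feb 2, 1726: 365 days.
Feb 2, 1726 → Feb 2, 1727: 365 days.
Feb 2, 1727 → Feb 2, 1728: 365 days.
Feb 2, 1728 → Feb 2, 1729: 366 days (Feb 29, 1728 is in that span).
Feb 2, 1729 → Feb 2, 1730: 365 days.
Feb 2, 1730 → Mar 2, 1730: 28 days (February has 28).
Mar 2, 1730 → Apr 2, 1730: 31 days (March has 31).
Apr 2, 1730 → May 2, 1730: 30 days (April has 30).
May 2, 1730 → Jun 2, 1730: 31 days (May has 31).
Jun 2, 1730 → Jul 2, 1730: 30 days (June has 30).
Jul 2, 1730 → Aug 2, 1730: 31 days (July has 31).
Aug 2, 1730 → Sep 2, 1730: 31 days (August has 31).
Sep 2, 1730 → Oct 2, 1730: 30 days (September has 30).
Oct 2, 1730 → Nov 2, 1730: 31 days (October has 31).
Nov 2, 1730 → Dec 2, 1730: 30 days (November has 30).
Dec 2, 1730 → Dec 6, 1730: 4 days.
Total: 2499 days.

2499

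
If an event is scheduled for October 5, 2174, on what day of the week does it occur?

Wednesday

Doomsday rule: the anchor day for the 2100s is Sunday. For year 74: 74÷12 = 6 r 2, and 2÷4 = 0, so 6+2+0 = 8.
Sunday + 8 ≡ Monday — that's 2174's doomsday.
In October the doomsday date is Oct 10.
Oct 5 is 5 days before Oct 10; 5 mod 7 = 5, so Monday − 5 = Wednesday.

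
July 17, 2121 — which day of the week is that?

Thursday

Doomsday rule: the anchor day for the 2100s is Sunday. For year 21: 21÷12 = 1 r 9, and 9÷4 = 2, so 1+9+2 = 12.
Sunday + 12 ≡ Friday — that's 2121's doomsday.
In July the doomsday date is Jul 11.
Jul 17 is 6 days after Jul 11; 6 mod 7 = 6, so Friday + 6 = Thursday.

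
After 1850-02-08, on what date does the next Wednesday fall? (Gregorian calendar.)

Feb 8, 1850 is a Friday.
From Friday to the next Wednesday is 5 days.
Feb 8, 1850 + 5 = Feb 13, 1850.

February 13, 1850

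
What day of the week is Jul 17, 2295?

Wednesday

Doomsday rule: the anchor day for the 2200s is Friday. For year 95: 95÷12 = 7 r 11, and 11÷4 = 2, so 7+11+2 = 20.
Friday + 20 ≡ Thursday — that's 2295's doomsday.
In July the doomsday date is Jul 11.
Jul 17 is 6 days after Jul 11; 6 mod 7 = 6, so Thursday + 6 = Wednesday.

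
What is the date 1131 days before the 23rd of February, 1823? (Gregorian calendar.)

−365 (one year) → Feb 23, 1822 (766 left).
−365 (one year) → Feb 23, 1821 (401 left).
−366 (one year; includes Feb 29, 1820) → Feb 23, 1820 (35 left).
−23 → Jan 31, 1820 (end of Jan, 31 days; 12 left).
−12 → Jan 19, 1820.

January 19, 1820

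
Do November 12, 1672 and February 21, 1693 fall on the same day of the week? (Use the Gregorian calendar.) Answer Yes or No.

From Nov 12, 1672 to Feb 21, 1693 is 7406 days.
7406 mod 7 = 0, so they are the same weekday.
(Nov 12, 1672 is a Saturday; Feb 21, 1693 is a Saturday.)

Yes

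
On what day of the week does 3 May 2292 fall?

Doomsday rule: the anchor day for the 2200s is Friday. For year 92: 92÷12 = 7 r 8, and 8÷4 = 2, so 7+8+2 = 17.
Friday + 17 ≡ Monday — that's 2292's doomsday.
In May the doomsday date is May 9.
May 3 is 6 days before May 9; 6 mod 7 = 6, so Monday − 6 = Tuesday.

Tuesday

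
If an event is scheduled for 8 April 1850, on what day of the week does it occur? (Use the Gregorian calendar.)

Monday

Doomsday rule: the anchor day for the 1800s is Friday. For year 50: 50÷12 = 4 r 2, and 2÷4 = 0, so 4+2+0 = 6.
Friday + 6 ≡ Thursday — that's 1850's doomsday.
In April the doomsday date is Apr 4.
Apr 8 is 4 days after Apr 4; 4 mod 7 = 4, so Thursday + 4 = Monday.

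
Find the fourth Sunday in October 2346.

October 1, 2346 is a Tuesday.
The first Sunday is therefore October 6 (5 days later).
The fourth Sunday is 6 + 3×7 = October 27.

October 27, 2346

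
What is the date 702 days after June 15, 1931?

+366 (one year; includes Feb 29, 1932) → Jun 15, 1932 (336 left).
Jun has 30 days: +16 → Jul 1, 1932 (320 left).
Jul has 31 days: +31 → Aug 1, 1932 (289 left).
Aug has 31 days: +31 → Sep 1, 1932 (258 left).
Sep has 30 days: +30 → Oct 1, 1932 (228 left).
Oct has 31 days: +31 → Nov 1, 1932 (197 left).
Nov has 30 days: +30 → Dec 1, 1932 (167 left).
Dec has 31 days: +31 → Jan 1, 1933 (136 left).
Jan has 31 days: +31 → Feb 1, 1933 (105 left).
Feb has 28 days: +28 → Mar 1, 1933 (77 left).
Mar has 31 days: +31 → Apr 1, 1933 (46 left).
Apr has 30 days: +30 → May 1, 1933 (16 left).
+16 → May 17, 1933.

May 17, 1933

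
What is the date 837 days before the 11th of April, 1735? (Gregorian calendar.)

December 25, 1732

−365 (one year) → Apr 11, 1734 (472 left).
−365 (one year) → Apr 11, 1733 (107 left).
−11 → Mar 31, 1733 (end of Mar, 31 days; 96 left).
−31 → Feb 28, 1733 (end of Feb, 28 days; 65 left).
−28 → Jan 31, 1733 (end of Jan, 31 days; 37 left).
−31 → Dec 31, 1732 (end of Dec, 31 days; 6 left).
−6 → Dec 25, 1732.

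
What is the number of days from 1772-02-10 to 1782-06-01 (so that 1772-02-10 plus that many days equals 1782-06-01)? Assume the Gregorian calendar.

3764

Feb 10, 1772 → Feb 10, 1773: 366 days (Feb 29, 1772 is in that span).
Feb 10, 1773 → Feb 10, 1774: 365 days.
Feb 10, 1774 → Feb 10, 1775: 365 days.
Feb 10, 1775 → Feb 10, 1776: 365 days.
Feb 10, 1776 → Feb 10, 1777: 366 days (Feb 29, 1776 is in that span).
Feb 10, 1777 → Feb 10, 1778: 365 days.
Feb 10, 1778 → Feb 10, 1779: 365 days.
Feb 10, 1779 → Feb 10, 1780: 365 days.
Feb 10, 1780 → Feb 10, 1781: 366 days (Feb 29, 1780 is in that span).
Feb 10, 1781 → Feb 10, 1782: 365 days.
Feb 10, 1782 → Mar 10, 1782: 28 days (February has 28).
Mar 10, 1782 → Apr 10, 1782: 31 days (March has 31).
Apr 10, 1782 → May 10, 1782: 30 days (April has 30).
May 10, 1782 → Jun 1, 1782: 22 days.
Total: 3764 days.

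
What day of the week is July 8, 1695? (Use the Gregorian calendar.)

Friday

Doomsday rule: the anchor day for the 1600s is Tuesday. For year 95: 95÷12 = 7 r 11, and 11÷4 = 2, so 7+11+2 = 20.
Tuesday + 20 ≡ Monday — that's 1695's doomsday.
In July the doomsday date is Jul 11.
Jul 8 is 3 days before Jul 11; 3 mod 7 = 3, so Monday − 3 = Friday.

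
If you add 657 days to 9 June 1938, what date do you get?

+365 (one year) → Jun 9, 1939 (292 left).
Jun has 30 days: +22 → Jul 1, 1939 (270 left).
Jul has 31 days: +31 → Aug 1, 1939 (239 left).
Aug has 31 days: +31 → Sep 1, 1939 (208 left).
Sep has 30 days: +30 → Oct 1, 1939 (178 left).
Oct has 31 days: +31 → Nov 1, 1939 (147 left).
Nov has 30 days: +30 → Dec 1, 1939 (117 left).
Dec has 31 days: +31 → Jan 1, 1940 (86 left).
Jan has 31 days: +31 → Feb 1, 1940 (55 left).
Feb has 29 days: +29 → Mar 1, 1940 (26 left).
+26 → Mar 27, 1940.

March 27, 1940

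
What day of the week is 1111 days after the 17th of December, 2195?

Tuesday

Dec 17, 2195 is a Thursday.
1111 mod 7 = 5, so 1111 days after a Thursday is Thursday + 5 = Tuesday.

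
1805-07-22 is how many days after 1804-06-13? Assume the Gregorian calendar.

Jun 13, 1804 → Jun 13, 1805: 365 days.
Jun 13, 1805 → Jul 13, 1805: 30 days (June has 30).
Jul 13, 1805 → Jul 22, 1805: 9 days.
Total: 404 days.

404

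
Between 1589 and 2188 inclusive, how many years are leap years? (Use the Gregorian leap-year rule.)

146

Multiples of 4 in [1589,2188]: 150.
Of those, multiples of 100: 6 (not leap unless ÷400).
Multiples of 400: 2.
Leap years = 150 − 6 + 2 = 146.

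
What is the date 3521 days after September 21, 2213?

May 13, 2223

+365 (one year) → Sep 21, 2214 (3156 left).
+365 (one year) → Sep 21, 2215 (2791 left).
+366 (one year; includes Feb 29, 2216) → Sep 21, 2216 (2425 left).
+365 (one year) → Sep 21, 2217 (2060 left).
+365 (one year) → Sep 21, 2218 (1695 left).
+365 (one year) → Sep 21, 2219 (1330 left).
+366 (one year; includes Feb 29, 2220) → Sep 21, 2220 (964 left).
+365 (one year) → Sep 21, 2221 (599 left).
+365 (one year) → Sep 21, 2222 (234 left).
Sep has 30 days: +10 → Oct 1, 2222 (224 left).
Oct has 31 days: +31 → Nov 1, 2222 (193 left).
Nov has 30 days: +30 → Dec 1, 2222 (163 left).
Dec has 31 days: +31 → Jan 1, 2223 (132 left).
Jan has 31 days: +31 → Feb 1, 2223 (101 left).
Feb has 28 days: +28 → Mar 1, 2223 (73 left).
Mar has 31 days: +31 → Apr 1, 2223 (42 left).
Apr has 30 days: +30 → May 1, 2223 (12 left).
+12 → May 13, 2223.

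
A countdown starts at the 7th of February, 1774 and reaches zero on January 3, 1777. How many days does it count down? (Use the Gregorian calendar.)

Feb 7, 1774 → Feb 7, 1775: 365 days.
Feb 7, 1775 → Feb 7, 1776: 365 days.
Feb 7, 1776 → Mar 7, 1776: 29 days (February has 29).
Mar 7, 1776 → Apr 7, 1776: 31 days (March has 31).
Apr 7, 1776 → May 7, 1776: 30 days (April has 30).
May 7, 1776 → Jun 7, 1776: 31 days (May has 31).
Jun 7, 1776 → Jul 7, 1776: 30 days (June has 30).
Jul 7, 1776 → Aug 7, 1776: 31 days (July has 31).
Aug 7, 1776 → Sep 7, 1776: 31 days (August has 31).
Sep 7, 1776 → Oct 7, 1776: 30 days (September has 30).
Oct 7, 1776 → Nov 7, 1776: 31 days (October has 31).
Nov 7, 1776 → Dec 7, 1776: 30 days (November has 30).
Dec 7, 1776 → Jan 3, 1777: 27 days.
Total: 1061 days.

1061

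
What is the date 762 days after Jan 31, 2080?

March 3, 2082

+366 (one year; includes Feb 29, 2080) → Jan 31, 2081 (396 left).
Jan has 31 days: +1 → Feb 1, 2081 (395 left).
Feb has 28 days: +28 → Mar 1, 2081 (367 left).
Mar has 31 days: +31 → Apr 1, 2081 (336 left).
Apr has 30 days: +30 → May 1, 2081 (306 left).
May has 31 days: +31 → Jun 1, 2081 (275 left).
Jun has 30 days: +30 → Jul 1, 2081 (245 left).
Jul has 31 days: +31 → Aug 1, 2081 (214 left).
Aug has 31 days: +31 → Sep 1, 2081 (183 left).
Sep has 30 days: +30 → Oct 1, 2081 (153 left).
Oct has 31 days: +31 → Nov 1, 2081 (122 left).
Nov has 30 days: +30 → Dec 1, 2081 (92 left).
Dec has 31 days: +31 → Jan 1, 2082 (61 left).
Jan has 31 days: +31 → Feb 1, 2082 (30 left).
Feb has 28 days: +28 → Mar 1, 2082 (2 left).
+2 → Mar 3, 2082.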